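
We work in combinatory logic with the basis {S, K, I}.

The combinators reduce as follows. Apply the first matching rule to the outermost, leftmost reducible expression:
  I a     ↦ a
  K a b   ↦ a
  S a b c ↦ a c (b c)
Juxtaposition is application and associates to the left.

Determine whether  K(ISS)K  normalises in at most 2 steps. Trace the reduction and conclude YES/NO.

  start: K(ISS)K
  →1  ISS
  →2  SS

Answer: YES — reaches normal form SS in 2 ≤ 2 steps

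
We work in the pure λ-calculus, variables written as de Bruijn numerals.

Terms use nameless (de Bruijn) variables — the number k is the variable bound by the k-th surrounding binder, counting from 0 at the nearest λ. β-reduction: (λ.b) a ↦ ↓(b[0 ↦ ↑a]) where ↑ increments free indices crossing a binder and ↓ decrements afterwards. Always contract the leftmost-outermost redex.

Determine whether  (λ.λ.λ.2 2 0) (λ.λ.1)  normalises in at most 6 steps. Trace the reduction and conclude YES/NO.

  start: (λ.λ.λ.2 2 0) (λ.λ.1)
  [1] λ.λ.(λ.λ.1) (λ.λ.1) 0
  [2] λ.λ.(λ.λ.λ.1) 0
  [3] λ.λ.λ.λ.1

Answer: YES — reaches normal form λ.λ.λ.λ.1 in 3 ≤ 6 steps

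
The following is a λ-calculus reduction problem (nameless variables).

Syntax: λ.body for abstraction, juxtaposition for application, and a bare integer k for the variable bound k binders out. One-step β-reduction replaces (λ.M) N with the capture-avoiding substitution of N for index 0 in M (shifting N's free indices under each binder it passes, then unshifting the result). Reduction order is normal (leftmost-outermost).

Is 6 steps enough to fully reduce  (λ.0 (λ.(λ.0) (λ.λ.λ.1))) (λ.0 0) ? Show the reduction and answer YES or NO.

  start: (λ.0 (λ.(λ.0) (λ.λ.λ.1))) (λ.0 0)
  step 1: (λ.0 0) (λ.(λ.0) (λ.λ.λ.1))
  step 2: (λ.(λ.0) (λ.λ.λ.1)) (λ.(λ.0) (λ.λ.λ.1))
  step 3: (λ.0) (λ.λ.λ.1)
  step 4: λ.λ.λ.1

Answer: YES — reaches normal form λ.λ.λ.1 in 4 ≤ 6 steps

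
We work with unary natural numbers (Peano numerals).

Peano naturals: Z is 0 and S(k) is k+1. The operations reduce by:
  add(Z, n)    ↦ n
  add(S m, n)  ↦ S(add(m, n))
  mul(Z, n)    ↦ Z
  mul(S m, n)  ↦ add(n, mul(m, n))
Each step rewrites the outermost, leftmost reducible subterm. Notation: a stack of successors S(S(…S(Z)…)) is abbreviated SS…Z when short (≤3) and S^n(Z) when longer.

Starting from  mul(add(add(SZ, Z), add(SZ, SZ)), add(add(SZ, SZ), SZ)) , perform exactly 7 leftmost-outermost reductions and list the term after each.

  start: mul(add(add(SZ, Z), add(SZ, SZ)), add(add(SZ, SZ), SZ))
  step 1: mul(add(S(add(Z, Z)), add(SZ, SZ)), add(add(SZ, SZ), SZ))
  step 2: mul(S(add(add(Z, Z), add(SZ, SZ))), add(add(SZ, SZ), SZ))
  step 3: add(add(add(SZ, SZ), SZ), mul(add(add(Z, Z), add(SZ, SZ)), add(add(SZ, SZ), SZ)))
  step 4: add(add(S(add(Z, SZ)), SZ), mul(add(add(Z, Z), add(SZ, SZ)), add(add(SZ, SZ), SZ)))
  step 5: add(S(add(add(Z, SZ), SZ)), mul(add(add(Z, Z), add(SZ, SZ)), add(add(SZ, SZ), SZ)))
  step 6: S(add(add(add(Z, SZ), SZ), mul(add(add(Z, Z), add(SZ, SZ)), add(add(SZ, SZ), SZ))))
  step 7: S(add(add(SZ, SZ), mul(add(add(Z, Z), add(SZ, SZ)), add(add(SZ, SZ), SZ))))

Answer: after 7 steps: S(add(add(SZ, SZ), mul(add(add(Z, Z), add(SZ, SZ)), add(add(SZ, SZ), SZ))))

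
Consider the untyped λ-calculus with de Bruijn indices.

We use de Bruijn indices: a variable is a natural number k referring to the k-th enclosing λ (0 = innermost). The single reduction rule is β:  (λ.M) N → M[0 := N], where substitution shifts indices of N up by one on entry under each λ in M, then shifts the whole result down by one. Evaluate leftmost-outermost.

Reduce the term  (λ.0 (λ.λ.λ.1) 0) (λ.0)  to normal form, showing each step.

  start: (λ.0 (λ.λ.λ.1) 0) (λ.0)
  →1  (λ.0) (λ.λ.λ.1) (λ.0)
  →2  (λ.λ.λ.1) (λ.0)
  →3  λ.λ.1

Answer: normal form = λ.λ.1  (in 3 steps)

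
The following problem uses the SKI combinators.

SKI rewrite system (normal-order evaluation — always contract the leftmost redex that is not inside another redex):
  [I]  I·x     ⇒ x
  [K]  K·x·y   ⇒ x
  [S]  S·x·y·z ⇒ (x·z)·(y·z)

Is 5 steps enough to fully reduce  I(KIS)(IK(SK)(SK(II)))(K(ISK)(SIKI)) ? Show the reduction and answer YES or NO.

Answer: NO — after 5 steps the term is SK(K(ISK)(SIKI)), not yet normal

Working:
  start: I(KIS)(IK(SK)(SK(II)))(K(ISK)(SIKI))
  →1  KIS(IK(SK)(SK(II)))(K(ISK)(SIKI))
  →2  I(IK(SK)(SK(II)))(K(ISK)(SIKI))
  →3  IK(SK)(SK(II))(K(ISK)(SIKI))
  →4  K(SK)(SK(II))(K(ISK)(SIKI))
  →5  SK(K(ISK)(SIKI))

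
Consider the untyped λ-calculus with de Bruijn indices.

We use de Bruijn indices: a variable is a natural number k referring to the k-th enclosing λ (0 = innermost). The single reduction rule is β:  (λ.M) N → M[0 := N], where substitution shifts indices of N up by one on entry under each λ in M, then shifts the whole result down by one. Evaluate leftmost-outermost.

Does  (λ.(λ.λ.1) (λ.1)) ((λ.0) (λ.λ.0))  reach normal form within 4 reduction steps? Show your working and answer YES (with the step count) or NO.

  start: (λ.(λ.λ.1) (λ.1)) ((λ.0) (λ.λ.0))
  →1  (λ.λ.1) (λ.(λ.0) (λ.λ.0))
  →2  λ.λ.(λ.0) (λ.λ.0)
  →3  λ.λ.λ.λ.0

Answer: YES — reaches normal form λ.λ.λ.λ.0 in 3 ≤ 4 steps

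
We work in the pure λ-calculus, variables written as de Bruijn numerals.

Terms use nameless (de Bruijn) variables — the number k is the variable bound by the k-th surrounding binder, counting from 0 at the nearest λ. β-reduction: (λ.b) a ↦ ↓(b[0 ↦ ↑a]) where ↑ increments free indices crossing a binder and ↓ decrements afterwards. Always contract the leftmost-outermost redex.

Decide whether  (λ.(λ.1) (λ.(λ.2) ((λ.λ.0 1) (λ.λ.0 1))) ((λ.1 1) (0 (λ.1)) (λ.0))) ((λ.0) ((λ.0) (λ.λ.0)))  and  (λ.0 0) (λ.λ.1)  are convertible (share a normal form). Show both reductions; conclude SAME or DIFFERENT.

Term A:
  start: (λ.(λ.1) (λ.(λ.2) ((λ.λ.0 1) (λ.λ.0 1))) ((λ.1 1) (0 (λ.1)) (λ.0))) ((λ.0) ((λ.0) (λ.λ.0)))
  step 1: (λ.(λ.0) ((λ.0) (λ.λ.0))) (λ.(λ.(λ.0) ((λ.0) (λ.λ.0))) ((λ.λ.0 1) (λ.λ.0 1))) ((λ.(λ.0) ((λ.0) (λ.λ.0)) ((λ.0) ((λ.0) (λ.λ.0)))) ((λ.0) ((λ.0) (λ.λ.0)) (λ.(λ.0) ((λ.0) (λ.λ.0)))) (λ.0))
  step 2: (λ.0) ((λ.0) (λ.λ.0)) ((λ.(λ.0) ((λ.0) (λ.λ.0)) ((λ.0) ((λ.0) (λ.λ.0)))) ((λ.0) ((λ.0) (λ.λ.0)) (λ.(λ.0) ((λ.0) (λ.λ.0)))) (λ.0))
  step 3: (λ.0) (λ.λ.0) ((λ.(λ.0) ((λ.0) (λ.λ.0)) ((λ.0) ((λ.0) (λ.λ.0)))) ((λ.0) ((λ.0) (λ.λ.0)) (λ.(λ.0) ((λ.0) (λ.λ.0)))) (λ.0))
  step 4: (λ.λ.0) ((λ.(λ.0) ((λ.0) (λ.λ.0)) ((λ.0) ((λ.0) (λ.λ.0)))) ((λ.0) ((λ.0) (λ.λ.0)) (λ.(λ.0) ((λ.0) (λ.λ.0)))) (λ.0))
  step 5: λ.0

Term B:
  start: (λ.0 0) (λ.λ.1)
  step 1: (λ.λ.1) (λ.λ.1)
  step 2: λ.λ.λ.1

Answer: DIFFERENT — A ⇓ λ.0, B ⇓ λ.λ.λ.1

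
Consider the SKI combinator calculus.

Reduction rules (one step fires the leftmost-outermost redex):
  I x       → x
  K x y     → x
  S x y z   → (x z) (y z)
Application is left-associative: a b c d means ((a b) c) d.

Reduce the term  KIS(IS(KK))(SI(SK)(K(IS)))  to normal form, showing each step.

Answer: normal form = S(KK)S  (in 7 steps)

Working:
  start: KIS(IS(KK))(SI(SK)(K(IS)))
  →1  I(IS(KK))(SI(SK)(K(IS)))
  →2  IS(KK)(SI(SK)(K(IS)))
  →3  S(KK)(SI(SK)(K(IS)))
  →4  S(KK)(I(K(IS))(SK(K(IS))))
  →5  S(KK)(K(IS)(SK(K(IS))))
  →6  S(KK)(IS)
  →7  S(KK)S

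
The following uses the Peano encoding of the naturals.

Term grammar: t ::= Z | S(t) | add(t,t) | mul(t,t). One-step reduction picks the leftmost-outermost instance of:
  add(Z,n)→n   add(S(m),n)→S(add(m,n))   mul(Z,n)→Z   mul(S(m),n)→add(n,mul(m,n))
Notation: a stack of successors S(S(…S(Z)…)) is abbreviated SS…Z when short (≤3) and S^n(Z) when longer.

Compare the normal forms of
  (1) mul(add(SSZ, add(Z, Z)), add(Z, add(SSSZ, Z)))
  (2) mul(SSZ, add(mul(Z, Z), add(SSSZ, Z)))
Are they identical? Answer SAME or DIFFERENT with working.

Term A:
  start: mul(add(SSZ, add(Z, Z)), add(Z, add(SSSZ, Z)))
  →1  mul(S(add(SZ, add(Z, Z))), add(Z, add(SSSZ, Z)))
  →2  add(add(Z, add(SSSZ, Z)), mul(add(SZ, add(Z, Z)), add(Z, add(SSSZ, Z))))
  →3  add(add(SSSZ, Z), mul(add(SZ, add(Z, Z)), add(Z, add(SSSZ, Z))))
  →4  add(S(add(SSZ, Z)), mul(add(SZ, add(Z, Z)), add(Z, add(SSSZ, Z))))
  →5  S(add(add(SSZ, Z), mul(add(SZ, add(Z, Z)), add(Z, add(SSSZ, Z)))))
  →6  S(add(S(add(SZ, Z)), mul(add(SZ, add(Z, Z)), add(Z, add(SSSZ, Z)))))
  →7  S(S(add(add(SZ, Z), mul(add(SZ, add(Z, Z)), add(Z, add(SSSZ, Z))))))
  →8  S(S(add(S(add(Z, Z)), mul(add(SZ, add(Z, Z)), add(Z, add(SSSZ, Z))))))
  →9  S(S(S(add(add(Z, Z), mul(add(SZ, add(Z, Z)), add(Z, add(SSSZ, Z)))))))
  →10  S(S(S(add(Z, mul(add(SZ, add(Z, Z)), add(Z, add(SSSZ, Z)))))))
  →11  S(S(S(mul(add(SZ, add(Z, Z)), add(Z, add(SSSZ, Z))))))
  →12  S(S(S(mul(S(add(Z, add(Z, Z))), add(Z, add(SSSZ, Z))))))
  →13  S(S(S(add(add(Z, add(SSSZ, Z)), mul(add(Z, add(Z, Z)), add(Z, add(SSSZ, Z)))))))
  →14  S(S(S(add(add(SSSZ, Z), mul(add(Z, add(Z, Z)), add(Z, add(SSSZ, Z)))))))
  →15  S(S(S(add(S(add(SSZ, Z)), mul(add(Z, add(Z, Z)), add(Z, add(SSSZ, Z)))))))
  →16  S(S(S(S(add(add(SSZ, Z), mul(add(Z, add(Z, Z)), add(Z, add(SSSZ, Z))))))))
  →17  S(S(S(S(add(S(add(SZ, Z)), mul(add(Z, add(Z, Z)), add(Z, add(SSSZ, Z))))))))
  →18  S(S(S(S(S(add(add(SZ, Z), mul(add(Z, add(Z, Z)), add(Z, add(SSSZ, Z)))))))))
  →19  S(S(S(S(S(add(S(add(Z, Z)), mul(add(Z, add(Z, Z)), add(Z, add(SSSZ, Z)))))))))
  →20  S(S(S(S(S(S(add(add(Z, Z), mul(add(Z, add(Z, Z)), add(Z, add(SSSZ, Z))))))))))
  →21  S(S(S(S(S(S(add(Z, mul(add(Z, add(Z, Z)), add(Z, add(SSSZ, Z))))))))))
  →22  S(S(S(S(S(S(mul(add(Z, add(Z, Z)), add(Z, add(SSSZ, Z)))))))))
  →23  S(S(S(S(S(S(mul(add(Z, Z), add(Z, add(SSSZ, Z)))))))))
  →24  S(S(S(S(S(S(mul(Z, add(Z, add(SSSZ, Z)))))))))
  →25  S^6(Z)

Term B:
  start: mul(SSZ, add(mul(Z, Z), add(SSSZ, Z)))
  →1  add(add(mul(Z, Z), add(SSSZ, Z)), mul(SZ, add(mul(Z, Z), add(SSSZ, Z))))
  →2  add(add(Z, add(SSSZ, Z)), mul(SZ, add(mul(Z, Z), add(SSSZ, Z))))
  →3  add(add(SSSZ, Z), mul(SZ, add(mul(Z, Z), add(SSSZ, Z))))
  →4  add(S(add(SSZ, Z)), mul(SZ, add(mul(Z, Z), add(SSSZ, Z))))
  →5  S(add(add(SSZ, Z), mul(SZ, add(mul(Z, Z), add(SSSZ, Z)))))
  →6  S(add(S(add(SZ, Z)), mul(SZ, add(mul(Z, Z), add(SSSZ, Z)))))
  →7  S(S(add(add(SZ, Z), mul(SZ, add(mul(Z, Z), add(SSSZ, Z))))))
  →8  S(S(add(S(add(Z, Z)), mul(SZ, add(mul(Z, Z), add(SSSZ, Z))))))
  →9  S(S(S(add(add(Z, Z), mul(SZ, add(mul(Z, Z), add(SSSZ, Z)))))))
  →10  S(S(S(add(Z, mul(SZ, add(mul(Z, Z), add(SSSZ, Z)))))))
  →11  S(S(S(mul(SZ, add(mul(Z, Z), add(SSSZ, Z))))))
  →12  S(S(S(add(add(mul(Z, Z), add(SSSZ, Z)), mul(Z, add(mul(Z, Z), add(SSSZ, Z)))))))
  →13  S(S(S(add(add(Z, add(SSSZ, Z)), mul(Z, add(mul(Z, Z), add(SSSZ, Z)))))))
  →14  S(S(S(add(add(SSSZ, Z), mul(Z, add(mul(Z, Z), add(SSSZ, Z)))))))
  →15  S(S(S(add(S(add(SSZ, Z)), mul(Z, add(mul(Z, Z), add(SSSZ, Z)))))))
  →16  S(S(S(S(add(add(SSZ, Z), mul(Z, add(mul(Z, Z), add(SSSZ, Z))))))))
  →17  S(S(S(S(add(S(add(SZ, Z)), mul(Z, add(mul(Z, Z), add(SSSZ, Z))))))))
  →18  S(S(S(S(S(add(add(SZ, Z), mul(Z, add(mul(Z, Z), add(SSSZ, Z)))))))))
  →19  S(S(S(S(S(add(S(add(Z, Z)), mul(Z, add(mul(Z, Z), add(SSSZ, Z)))))))))
  →20  S(S(S(S(S(S(add(add(Z, Z), mul(Z, add(mul(Z, Z), add(SSSZ, Z))))))))))
  →21  S(S(S(S(S(S(add(Z, mul(Z, add(mul(Z, Z), add(SSSZ, Z))))))))))
  →22  S(S(S(S(S(S(mul(Z, add(mul(Z, Z), add(SSSZ, Z)))))))))
  →23  S^6(Z)

Answer: SAME — A ⇓ S^6(Z), B ⇓ S^6(Z)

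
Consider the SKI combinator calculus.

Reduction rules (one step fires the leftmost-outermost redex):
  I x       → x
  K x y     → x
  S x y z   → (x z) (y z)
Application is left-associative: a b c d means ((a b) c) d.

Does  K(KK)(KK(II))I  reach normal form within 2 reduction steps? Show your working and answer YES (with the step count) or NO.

  start: K(KK)(KK(II))I
  step 1: KKI
  step 2: K

Answer: YES — reaches normal form K in 2 ≤ 2 steps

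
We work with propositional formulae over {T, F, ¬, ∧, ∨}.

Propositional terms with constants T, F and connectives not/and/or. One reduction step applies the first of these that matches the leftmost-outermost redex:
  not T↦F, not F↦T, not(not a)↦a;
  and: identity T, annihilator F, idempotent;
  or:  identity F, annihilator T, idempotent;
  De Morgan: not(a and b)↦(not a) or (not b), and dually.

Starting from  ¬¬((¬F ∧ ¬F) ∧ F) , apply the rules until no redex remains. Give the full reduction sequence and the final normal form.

Answer: normal form = F  (in 2 steps)

Working:
  start: ¬¬((¬F ∧ ¬F) ∧ F)
  →1  (¬F ∧ ¬F) ∧ F
  →2  F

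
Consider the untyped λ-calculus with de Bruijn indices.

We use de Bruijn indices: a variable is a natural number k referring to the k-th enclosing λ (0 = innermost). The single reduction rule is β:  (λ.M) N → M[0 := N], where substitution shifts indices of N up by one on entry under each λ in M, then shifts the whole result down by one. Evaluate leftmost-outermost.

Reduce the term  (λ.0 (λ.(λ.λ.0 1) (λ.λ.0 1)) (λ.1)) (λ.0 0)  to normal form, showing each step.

Answer: normal form = λ.0 0  (in 6 steps)

Derivation:
  start: (λ.0 (λ.(λ.λ.0 1) (λ.λ.0 1)) (λ.1)) (λ.0 0)
  step 1: (λ.0 0) (λ.(λ.λ.0 1) (λ.λ.0 1)) (λ.λ.0 0)
  step 2: (λ.(λ.λ.0 1) (λ.λ.0 1)) (λ.(λ.λ.0 1) (λ.λ.0 1)) (λ.λ.0 0)
  step 3: (λ.λ.0 1) (λ.λ.0 1) (λ.λ.0 0)
  step 4: (λ.0 (λ.λ.0 1)) (λ.λ.0 0)
  step 5: (λ.λ.0 0) (λ.λ.0 1)
  step 6: λ.0 0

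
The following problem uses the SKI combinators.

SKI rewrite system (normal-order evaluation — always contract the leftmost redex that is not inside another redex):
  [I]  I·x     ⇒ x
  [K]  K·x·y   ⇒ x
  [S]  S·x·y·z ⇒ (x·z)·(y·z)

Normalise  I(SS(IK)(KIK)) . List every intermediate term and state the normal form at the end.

Answer: normal form = SI(KI)  (in 5 steps)

Reduction:
  start: I(SS(IK)(KIK))
  →1  SS(IK)(KIK)
  →2  S(KIK)(IK(KIK))
  →3  SI(IK(KIK))
  →4  SI(K(KIK))
  →5  SI(KI)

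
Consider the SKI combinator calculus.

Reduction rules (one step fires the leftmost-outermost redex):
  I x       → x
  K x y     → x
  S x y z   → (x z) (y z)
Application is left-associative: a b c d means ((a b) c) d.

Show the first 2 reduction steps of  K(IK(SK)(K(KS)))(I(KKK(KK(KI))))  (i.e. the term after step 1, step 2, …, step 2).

  start: K(IK(SK)(K(KS)))(I(KKK(KK(KI))))
  step 1: IK(SK)(K(KS))
  step 2: K(SK)(K(KS))

Answer: after 2 steps: K(SK)(K(KS))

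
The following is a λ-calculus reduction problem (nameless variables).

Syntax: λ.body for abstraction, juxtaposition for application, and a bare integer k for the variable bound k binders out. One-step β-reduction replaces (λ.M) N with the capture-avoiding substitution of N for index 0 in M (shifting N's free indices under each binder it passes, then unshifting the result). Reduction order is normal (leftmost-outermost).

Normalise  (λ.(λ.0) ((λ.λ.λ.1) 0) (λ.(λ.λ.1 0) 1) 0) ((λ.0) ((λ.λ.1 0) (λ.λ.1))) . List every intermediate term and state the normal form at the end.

Answer: normal form = λ.λ.λ.1  (in 10 steps)

Reduction:
  start: (λ.(λ.0) ((λ.λ.λ.1) 0) (λ.(λ.λ.1 0) 1) 0) ((λ.0) ((λ.λ.1 0) (λ.λ.1)))
  [1] (λ.0) ((λ.λ.λ.1) ((λ.0) ((λ.λ.1 0) (λ.λ.1)))) (λ.(λ.λ.1 0) ((λ.0) ((λ.λ.1 0) (λ.λ.1)))) ((λ.0) ((λ.λ.1 0) (λ.λ.1)))
  [2] (λ.λ.λ.1) ((λ.0) ((λ.λ.1 0) (λ.λ.1))) (λ.(λ.λ.1 0) ((λ.0) ((λ.λ.1 0) (λ.λ.1)))) ((λ.0) ((λ.λ.1 0) (λ.λ.1)))
  [3] (λ.λ.1) (λ.(λ.λ.1 0) ((λ.0) ((λ.λ.1 0) (λ.λ.1)))) ((λ.0) ((λ.λ.1 0) (λ.λ.1)))
  [4] (λ.λ.(λ.λ.1 0) ((λ.0) ((λ.λ.1 0) (λ.λ.1)))) ((λ.0) ((λ.λ.1 0) (λ.λ.1)))
  [5] λ.(λ.λ.1 0) ((λ.0) ((λ.λ.1 0) (λ.λ.1)))
  [6] λ.λ.(λ.0) ((λ.λ.1 0) (λ.λ.1)) 0
  [7] λ.λ.(λ.λ.1 0) (λ.λ.1) 0
  [8] λ.λ.(λ.(λ.λ.1) 0) 0
  [9] λ.λ.(λ.λ.1) 0
  [10] λ.λ.λ.1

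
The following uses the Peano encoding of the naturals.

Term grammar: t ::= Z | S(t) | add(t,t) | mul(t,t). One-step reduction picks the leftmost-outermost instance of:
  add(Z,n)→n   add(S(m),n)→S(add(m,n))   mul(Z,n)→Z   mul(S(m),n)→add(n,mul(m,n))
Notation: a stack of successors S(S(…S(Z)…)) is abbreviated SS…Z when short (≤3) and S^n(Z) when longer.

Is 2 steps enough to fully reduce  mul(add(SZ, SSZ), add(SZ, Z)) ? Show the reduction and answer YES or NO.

Answer: NO — after 2 steps the term is add(add(SZ, Z), mul(add(Z, SSZ), add(SZ, Z))), not yet normal

Reduction:
  start: mul(add(SZ, SSZ), add(SZ, Z))
  →1  mul(S(add(Z, SSZ)), add(SZ, Z))
  →2  add(add(SZ, Z), mul(add(Z, SSZ), add(SZ, Z)))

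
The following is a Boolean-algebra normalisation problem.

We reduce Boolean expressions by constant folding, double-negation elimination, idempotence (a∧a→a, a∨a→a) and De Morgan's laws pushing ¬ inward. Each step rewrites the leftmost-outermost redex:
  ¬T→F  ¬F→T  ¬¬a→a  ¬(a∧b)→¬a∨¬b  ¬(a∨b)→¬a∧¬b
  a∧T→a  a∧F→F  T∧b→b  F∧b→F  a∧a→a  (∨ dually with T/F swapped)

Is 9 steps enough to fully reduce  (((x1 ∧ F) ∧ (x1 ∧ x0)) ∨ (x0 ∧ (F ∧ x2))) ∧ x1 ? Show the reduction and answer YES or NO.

Answer: YES — reaches normal form F in 6 ≤ 9 steps

Working:
  start: (((x1 ∧ F) ∧ (x1 ∧ x0)) ∨ (x0 ∧ (F ∧ x2))) ∧ x1
  →1  ((F ∧ (x1 ∧ x0)) ∨ (x0 ∧ (F ∧ x2))) ∧ x1
  →2  (F ∨ (x0 ∧ (F ∧ x2))) ∧ x1
  →3  (x0 ∧ (F ∧ x2)) ∧ x1
  →4  (x0 ∧ F) ∧ x1
  →5  F ∧ x1
  →6  F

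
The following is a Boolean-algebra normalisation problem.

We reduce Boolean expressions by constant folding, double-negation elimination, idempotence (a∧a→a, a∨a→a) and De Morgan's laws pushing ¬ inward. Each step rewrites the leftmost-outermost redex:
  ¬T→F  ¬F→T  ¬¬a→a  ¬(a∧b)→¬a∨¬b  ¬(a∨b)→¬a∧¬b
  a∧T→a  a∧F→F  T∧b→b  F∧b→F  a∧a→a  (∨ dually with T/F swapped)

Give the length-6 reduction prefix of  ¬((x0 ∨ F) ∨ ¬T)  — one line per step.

Answer: after 6 steps: ¬x0

Derivation:
  start: ¬((x0 ∨ F) ∨ ¬T)
  →1  ¬(x0 ∨ F) ∧ ¬¬T
  →2  (¬x0 ∧ ¬F) ∧ ¬¬T
  →3  (¬x0 ∧ T) ∧ ¬¬T
  →4  ¬x0 ∧ ¬¬T
  →5  ¬x0 ∧ T
  →6  ¬x0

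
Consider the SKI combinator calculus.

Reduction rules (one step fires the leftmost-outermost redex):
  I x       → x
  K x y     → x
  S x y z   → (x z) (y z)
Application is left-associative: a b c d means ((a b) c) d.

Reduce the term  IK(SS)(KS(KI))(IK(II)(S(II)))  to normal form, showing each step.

Answer: normal form = SSI  (in 5 steps)

Derivation:
  start: IK(SS)(KS(KI))(IK(II)(S(II)))
  →1  K(SS)(KS(KI))(IK(II)(S(II)))
  →2  SS(IK(II)(S(II)))
  →3  SS(K(II)(S(II)))
  →4  SS(II)
  →5  SSI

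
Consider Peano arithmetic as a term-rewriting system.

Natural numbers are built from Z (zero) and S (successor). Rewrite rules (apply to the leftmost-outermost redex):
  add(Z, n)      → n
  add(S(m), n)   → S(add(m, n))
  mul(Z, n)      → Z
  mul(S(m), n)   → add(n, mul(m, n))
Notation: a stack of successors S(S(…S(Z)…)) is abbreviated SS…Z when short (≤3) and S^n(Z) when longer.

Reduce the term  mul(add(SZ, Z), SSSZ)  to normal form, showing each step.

  start: mul(add(SZ, Z), SSSZ)
  step 1: mul(S(add(Z, Z)), SSSZ)
  step 2: add(SSSZ, mul(add(Z, Z), SSSZ))
  step 3: S(add(SSZ, mul(add(Z, Z), SSSZ)))
  step 4: S(S(add(SZ, mul(add(Z, Z), SSSZ))))
  step 5: S(S(S(add(Z, mul(add(Z, Z), SSSZ)))))
  step 6: S(S(S(mul(add(Z, Z), SSSZ))))
  step 7: S(S(S(mul(Z, SSSZ))))
  step 8: SSSZ

Answer: normal form = SSSZ  (in 8 steps)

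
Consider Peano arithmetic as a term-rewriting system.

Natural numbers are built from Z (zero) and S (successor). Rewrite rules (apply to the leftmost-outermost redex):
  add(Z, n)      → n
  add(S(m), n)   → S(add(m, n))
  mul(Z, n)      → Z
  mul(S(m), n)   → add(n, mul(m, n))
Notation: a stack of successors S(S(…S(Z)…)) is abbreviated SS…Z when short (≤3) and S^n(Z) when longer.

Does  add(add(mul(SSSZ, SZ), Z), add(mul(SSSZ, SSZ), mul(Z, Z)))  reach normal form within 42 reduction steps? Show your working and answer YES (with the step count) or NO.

  start: add(add(mul(SSSZ, SZ), Z), add(mul(SSSZ, SSZ), mul(Z, Z)))
  →1  add(add(add(SZ, mul(SSZ, SZ)), Z), add(mul(SSSZ, SSZ), mul(Z, Z)))
  →2  add(add(S(add(Z, mul(SSZ, SZ))), Z), add(mul(SSSZ, SSZ), mul(Z, Z)))
  →3  add(S(add(add(Z, mul(SSZ, SZ)), Z)), add(mul(SSSZ, SSZ), mul(Z, Z)))
  →4  S(add(add(add(Z, mul(SSZ, SZ)), Z), add(mul(SSSZ, SSZ), mul(Z, Z))))
  →5  S(add(add(mul(SSZ, SZ), Z), add(mul(SSSZ, SSZ), mul(Z, Z))))
  →6  S(add(add(add(SZ, mul(SZ, SZ)), Z), add(mul(SSSZ, SSZ), mul(Z, Z))))
  →7  S(add(add(S(add(Z, mul(SZ, SZ))), Z), add(mul(SSSZ, SSZ), mul(Z, Z))))
  →8  S(add(S(add(add(Z, mul(SZ, SZ)), Z)), add(mul(SSSZ, SSZ), mul(Z, Z))))
  →9  S(S(add(add(add(Z, mul(SZ, SZ)), Z), add(mul(SSSZ, SSZ), mul(Z, Z)))))
  →10  S(S(add(add(mul(SZ, SZ), Z), add(mul(SSSZ, SSZ), mul(Z, Z)))))
  →11  S(S(add(add(add(SZ, mul(Z, SZ)), Z), add(mul(SSSZ, SSZ), mul(Z, Z)))))
  →12  S(S(add(add(S(add(Z, mul(Z, SZ))), Z), add(mul(SSSZ, SSZ), mul(Z, Z)))))
  →13  S(S(add(S(add(add(Z, mul(Z, SZ)), Z)), add(mul(SSSZ, SSZ), mul(Z, Z)))))
  →14  S(S(S(add(add(add(Z, mul(Z, SZ)), Z), add(mul(SSSZ, SSZ), mul(Z, Z))))))
  →15  S(S(S(add(add(mul(Z, SZ), Z), add(mul(SSSZ, SSZ), mul(Z, Z))))))
  →16  S(S(S(add(add(Z, Z), add(mul(SSSZ, SSZ), mul(Z, Z))))))
  →17  S(S(S(add(Z, add(mul(SSSZ, SSZ), mul(Z, Z))))))
  →18  S(S(S(add(mul(SSSZ, SSZ), mul(Z, Z)))))
  →19  S(S(S(add(add(SSZ, mul(SSZ, SSZ)), mul(Z, Z)))))
  →20  S(S(S(add(S(add(SZ, mul(SSZ, SSZ))), mul(Z, Z)))))
  →21  S(S(S(S(add(add(SZ, mul(SSZ, SSZ)), mul(Z, Z))))))
  →22  S(S(S(S(add(S(add(Z, mul(SSZ, SSZ))), mul(Z, Z))))))
  →23  S(S(S(S(S(add(add(Z, mul(SSZ, SSZ)), mul(Z, Z)))))))
  →24  S(S(S(S(S(add(mul(SSZ, SSZ), mul(Z, Z)))))))
  →25  S(S(S(S(S(add(add(SSZ, mul(SZ, SSZ)), mul(Z, Z)))))))
  →26  S(S(S(S(S(add(S(add(SZ, mul(SZ, SSZ))), mul(Z, Z)))))))
  →27  S(S(S(S(S(S(add(add(SZ, mul(SZ, SSZ)), mul(Z, Z))))))))
  →28  S(S(S(S(S(S(add(S(add(Z, mul(SZ, SSZ))), mul(Z, Z))))))))
  →29  S(S(S(S(S(S(S(add(add(Z, mul(SZ, SSZ)), mul(Z, Z)))))))))
  →30  S(S(S(S(S(S(S(add(mul(SZ, SSZ), mul(Z, Z)))))))))
  →31  S(S(S(S(S(S(S(add(add(SSZ, mul(Z, SSZ)), mul(Z, Z)))))))))
  →32  S(S(S(S(S(S(S(add(S(add(SZ, mul(Z, SSZ))), mul(Z, Z)))))))))
  →33  S(S(S(S(S(S(S(S(add(add(SZ, mul(Z, SSZ)), mul(Z, Z))))))))))
  →34  S(S(S(S(S(S(S(S(add(S(add(Z, mul(Z, SSZ))), mul(Z, Z))))))))))
  →35  S(S(S(S(S(S(S(S(S(add(add(Z, mul(Z, SSZ)), mul(Z, Z)))))))))))
  →36  S(S(S(S(S(S(S(S(S(add(mul(Z, SSZ), mul(Z, Z)))))))))))
  →37  S(S(S(S(S(S(S(S(S(add(Z, mul(Z, Z)))))))))))
  →38  S(S(S(S(S(S(S(S(S(mul(Z, Z))))))))))
  →39  S^9(Z)

Answer: YES — reaches normal form S^9(Z) in 39 ≤ 42 steps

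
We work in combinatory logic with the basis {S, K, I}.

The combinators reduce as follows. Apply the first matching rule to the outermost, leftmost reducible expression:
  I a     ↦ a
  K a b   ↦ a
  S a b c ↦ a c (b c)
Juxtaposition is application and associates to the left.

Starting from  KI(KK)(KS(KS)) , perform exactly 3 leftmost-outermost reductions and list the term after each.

Answer: after 3 steps: S

Working:
  start: KI(KK)(KS(KS))
  step 1: I(KS(KS))
  step 2: KS(KS)
  step 3: S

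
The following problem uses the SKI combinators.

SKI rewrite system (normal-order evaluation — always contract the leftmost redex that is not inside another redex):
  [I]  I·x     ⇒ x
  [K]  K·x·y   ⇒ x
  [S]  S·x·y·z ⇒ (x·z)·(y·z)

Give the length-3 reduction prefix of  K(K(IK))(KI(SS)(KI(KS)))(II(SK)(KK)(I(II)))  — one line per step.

Answer: after 3 steps: K

Working:
  start: K(K(IK))(KI(SS)(KI(KS)))(II(SK)(KK)(I(II)))
  →1  K(IK)(II(SK)(KK)(I(II)))
  →2  IK
  →3  K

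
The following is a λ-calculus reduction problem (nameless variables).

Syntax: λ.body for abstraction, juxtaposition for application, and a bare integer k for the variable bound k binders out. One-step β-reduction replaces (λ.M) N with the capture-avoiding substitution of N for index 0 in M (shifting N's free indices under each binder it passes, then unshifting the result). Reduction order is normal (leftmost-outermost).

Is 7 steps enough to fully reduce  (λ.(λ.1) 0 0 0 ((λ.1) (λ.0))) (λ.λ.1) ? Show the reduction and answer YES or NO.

  start: (λ.(λ.1) 0 0 0 ((λ.1) (λ.0))) (λ.λ.1)
  →1  (λ.λ.λ.1) (λ.λ.1) (λ.λ.1) (λ.λ.1) ((λ.λ.λ.1) (λ.0))
  →2  (λ.λ.1) (λ.λ.1) (λ.λ.1) ((λ.λ.λ.1) (λ.0))
  →3  (λ.λ.λ.1) (λ.λ.1) ((λ.λ.λ.1) (λ.0))
  →4  (λ.λ.1) ((λ.λ.λ.1) (λ.0))
  →5  λ.(λ.λ.λ.1) (λ.0)
  →6  λ.λ.λ.1

Answer: YES — reaches normal form λ.λ.λ.1 in 6 ≤ 7 steps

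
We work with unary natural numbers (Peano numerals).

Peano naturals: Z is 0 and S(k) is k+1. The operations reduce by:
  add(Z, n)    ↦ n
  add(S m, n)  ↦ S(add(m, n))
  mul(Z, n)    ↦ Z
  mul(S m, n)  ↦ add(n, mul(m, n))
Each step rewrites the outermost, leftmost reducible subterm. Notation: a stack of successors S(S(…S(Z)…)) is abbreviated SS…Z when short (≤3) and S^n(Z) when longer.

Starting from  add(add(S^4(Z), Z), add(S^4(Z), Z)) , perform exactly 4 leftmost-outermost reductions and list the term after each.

Answer: after 4 steps: S(S(add(add(SSZ, Z), add(S^4(Z), Z))))

Working:
  start: add(add(S^4(Z), Z), add(S^4(Z), Z))
  [1] add(S(add(SSSZ, Z)), add(S^4(Z), Z))
  [2] S(add(add(SSSZ, Z), add(S^4(Z), Z)))
  [3] S(add(S(add(SSZ, Z)), add(S^4(Z), Z)))
  [4] S(S(add(add(SSZ, Z), add(S^4(Z), Z))))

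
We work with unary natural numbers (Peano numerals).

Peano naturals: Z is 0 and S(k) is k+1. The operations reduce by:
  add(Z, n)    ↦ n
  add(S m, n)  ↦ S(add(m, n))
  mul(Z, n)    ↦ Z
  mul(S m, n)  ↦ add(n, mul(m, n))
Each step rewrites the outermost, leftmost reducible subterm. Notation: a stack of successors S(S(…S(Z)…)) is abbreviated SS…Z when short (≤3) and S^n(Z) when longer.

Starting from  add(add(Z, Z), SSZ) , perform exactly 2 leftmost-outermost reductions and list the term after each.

Answer: after 2 steps: SSZ

Derivation:
  start: add(add(Z, Z), SSZ)
  [1] add(Z, SSZ)
  [2] SSZ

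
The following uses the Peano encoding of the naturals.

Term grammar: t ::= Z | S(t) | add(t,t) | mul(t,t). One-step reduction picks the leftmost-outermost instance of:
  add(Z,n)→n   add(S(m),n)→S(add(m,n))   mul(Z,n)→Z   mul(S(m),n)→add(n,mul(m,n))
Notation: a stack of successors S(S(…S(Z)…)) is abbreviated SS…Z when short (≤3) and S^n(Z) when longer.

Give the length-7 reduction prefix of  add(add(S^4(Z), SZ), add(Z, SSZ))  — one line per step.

  start: add(add(S^4(Z), SZ), add(Z, SSZ))
  [1] add(S(add(SSSZ, SZ)), add(Z, SSZ))
  [2] S(add(add(SSSZ, SZ), add(Z, SSZ)))
  [3] S(add(S(add(SSZ, SZ)), add(Z, SSZ)))
  [4] S(S(add(add(SSZ, SZ), add(Z, SSZ))))
  [5] S(S(add(S(add(SZ, SZ)), add(Z, SSZ))))
  [6] S(S(S(add(add(SZ, SZ), add(Z, SSZ)))))
  [7] S(S(S(add(S(add(Z, SZ)), add(Z, SSZ)))))

Answer: after 7 steps: S(S(S(add(S(add(Z, SZ)), add(Z, SSZ)))))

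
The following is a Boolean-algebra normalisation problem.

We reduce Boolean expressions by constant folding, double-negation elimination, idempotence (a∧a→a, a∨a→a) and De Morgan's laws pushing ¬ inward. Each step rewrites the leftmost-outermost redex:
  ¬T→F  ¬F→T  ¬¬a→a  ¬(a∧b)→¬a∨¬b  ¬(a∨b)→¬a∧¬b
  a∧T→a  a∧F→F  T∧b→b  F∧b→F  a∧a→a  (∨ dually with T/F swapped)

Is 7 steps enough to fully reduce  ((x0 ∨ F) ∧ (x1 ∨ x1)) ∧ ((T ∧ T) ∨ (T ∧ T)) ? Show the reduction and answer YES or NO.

  start: ((x0 ∨ F) ∧ (x1 ∨ x1)) ∧ ((T ∧ T) ∨ (T ∧ T))
  →1  (x0 ∧ (x1 ∨ x1)) ∧ ((T ∧ T) ∨ (T ∧ T))
  →2  (x0 ∧ x1) ∧ ((T ∧ T) ∨ (T ∧ T))
  →3  (x0 ∧ x1) ∧ (T ∧ T)
  →4  (x0 ∧ x1) ∧ T
  →5  x0 ∧ x1

Answer: YES — reaches normal form x0 ∧ x1 in 5 ≤ 7 steps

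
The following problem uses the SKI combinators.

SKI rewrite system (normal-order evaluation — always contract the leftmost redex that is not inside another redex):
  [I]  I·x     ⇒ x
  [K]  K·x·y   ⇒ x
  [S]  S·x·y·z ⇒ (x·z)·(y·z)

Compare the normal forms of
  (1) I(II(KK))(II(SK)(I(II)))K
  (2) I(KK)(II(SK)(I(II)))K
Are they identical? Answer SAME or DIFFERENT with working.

Term A:
  start: I(II(KK))(II(SK)(I(II)))K
  step 1: II(KK)(II(SK)(I(II)))K
  step 2: I(KK)(II(SK)(I(II)))K
  step 3: KK(II(SK)(I(II)))K
  step 4: KK

Term B:
  start: I(KK)(II(SK)(I(II)))K
  step 1: KK(II(SK)(I(II)))K
  step 2: KK

Answer: SAME — A ⇓ KK, B ⇓ KK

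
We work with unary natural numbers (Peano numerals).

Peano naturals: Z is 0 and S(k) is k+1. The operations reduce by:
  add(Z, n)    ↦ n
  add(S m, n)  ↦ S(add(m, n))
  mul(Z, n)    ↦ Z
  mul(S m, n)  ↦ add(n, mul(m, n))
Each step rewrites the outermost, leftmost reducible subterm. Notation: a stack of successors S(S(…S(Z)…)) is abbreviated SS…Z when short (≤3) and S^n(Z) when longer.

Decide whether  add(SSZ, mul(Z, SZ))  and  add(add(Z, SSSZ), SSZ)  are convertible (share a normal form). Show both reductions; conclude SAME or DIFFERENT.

Term A:
  start: add(SSZ, mul(Z, SZ))
  [1] S(add(SZ, mul(Z, SZ)))
  [2] S(S(add(Z, mul(Z, SZ))))
  [3] S(S(mul(Z, SZ)))
  [4] SSZ

Term B:
  start: add(add(Z, SSSZ), SSZ)
  [1] add(SSSZ, SSZ)
  [2] S(add(SSZ, SSZ))
  [3] S(S(add(SZ, SSZ)))
  [4] S(S(S(add(Z, SSZ))))
  [5] S^5(Z)

Answer: DIFFERENT — A ⇓ SSZ, B ⇓ S^5(Z)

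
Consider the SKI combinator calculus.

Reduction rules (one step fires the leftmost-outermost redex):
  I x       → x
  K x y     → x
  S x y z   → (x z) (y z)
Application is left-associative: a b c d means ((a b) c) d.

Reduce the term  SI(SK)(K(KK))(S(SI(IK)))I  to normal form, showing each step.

  start: SI(SK)(K(KK))(S(SI(IK)))I
  [1] I(K(KK))(SK(K(KK)))(S(SI(IK)))I
  [2] K(KK)(SK(K(KK)))(S(SI(IK)))I
  [3] KK(S(SI(IK)))I
  [4] KI

Answer: normal form = KI  (in 4 steps)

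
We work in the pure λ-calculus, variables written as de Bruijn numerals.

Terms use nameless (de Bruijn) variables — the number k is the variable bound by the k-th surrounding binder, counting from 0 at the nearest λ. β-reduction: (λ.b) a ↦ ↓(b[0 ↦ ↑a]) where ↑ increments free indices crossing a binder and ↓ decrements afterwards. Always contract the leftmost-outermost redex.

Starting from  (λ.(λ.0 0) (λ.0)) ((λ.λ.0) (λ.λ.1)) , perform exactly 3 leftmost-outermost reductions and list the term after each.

  start: (λ.(λ.0 0) (λ.0)) ((λ.λ.0) (λ.λ.1))
  step 1: (λ.0 0) (λ.0)
  step 2: (λ.0) (λ.0)
  step 3: λ.0

Answer: after 3 steps: λ.0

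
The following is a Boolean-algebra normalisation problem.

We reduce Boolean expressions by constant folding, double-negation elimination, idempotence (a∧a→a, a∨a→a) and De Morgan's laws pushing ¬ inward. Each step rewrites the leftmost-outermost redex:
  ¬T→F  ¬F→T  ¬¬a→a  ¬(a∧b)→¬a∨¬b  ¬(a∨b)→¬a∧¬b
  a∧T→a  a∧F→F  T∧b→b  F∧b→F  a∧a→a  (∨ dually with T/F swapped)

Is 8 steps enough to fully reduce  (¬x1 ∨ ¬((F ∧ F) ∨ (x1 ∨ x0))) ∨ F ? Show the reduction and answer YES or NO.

  start: (¬x1 ∨ ¬((F ∧ F) ∨ (x1 ∨ x0))) ∨ F
  [1] ¬x1 ∨ ¬((F ∧ F) ∨ (x1 ∨ x0))
  [2] ¬x1 ∨ (¬(F ∧ F) ∧ ¬(x1 ∨ x0))
  [3] ¬x1 ∨ ((¬F ∨ ¬F) ∧ ¬(x1 ∨ x0))
  [4] ¬x1 ∨ (¬F ∧ ¬(x1 ∨ x0))
  [5] ¬x1 ∨ (T ∧ ¬(x1 ∨ x0))
  [6] ¬x1 ∨ ¬(x1 ∨ x0)
  [7] ¬x1 ∨ (¬x1 ∧ ¬x0)

Answer: YES — reaches normal form ¬x1 ∨ (¬x1 ∧ ¬x0) in 7 ≤ 8 steps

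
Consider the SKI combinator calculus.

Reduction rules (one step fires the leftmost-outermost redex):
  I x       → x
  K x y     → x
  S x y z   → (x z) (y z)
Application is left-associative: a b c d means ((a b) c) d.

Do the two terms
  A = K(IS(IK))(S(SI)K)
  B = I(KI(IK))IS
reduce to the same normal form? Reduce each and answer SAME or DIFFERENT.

Answer: DIFFERENT — A ⇓ SK, B ⇓ S

Reduction:
Term A:
  start: K(IS(IK))(S(SI)K)
  [1] IS(IK)
  [2] S(IK)
  [3] SK

Term B:
  start: I(KI(IK))IS
  [1] KI(IK)IS
  [2] IIS
  [3] IS
  [4] S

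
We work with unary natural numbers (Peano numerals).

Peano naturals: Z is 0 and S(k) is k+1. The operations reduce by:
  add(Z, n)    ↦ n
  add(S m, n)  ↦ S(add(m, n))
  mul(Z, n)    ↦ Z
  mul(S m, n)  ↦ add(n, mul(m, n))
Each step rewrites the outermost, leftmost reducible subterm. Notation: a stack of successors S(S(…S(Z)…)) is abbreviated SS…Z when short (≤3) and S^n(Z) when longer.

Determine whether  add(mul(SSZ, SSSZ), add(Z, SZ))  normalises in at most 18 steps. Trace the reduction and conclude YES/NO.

  start: add(mul(SSZ, SSSZ), add(Z, SZ))
  →1  add(add(SSSZ, mul(SZ, SSSZ)), add(Z, SZ))
  →2  add(S(add(SSZ, mul(SZ, SSSZ))), add(Z, SZ))
  →3  S(add(add(SSZ, mul(SZ, SSSZ)), add(Z, SZ)))
  →4  S(add(S(add(SZ, mul(SZ, SSSZ))), add(Z, SZ)))
  →5  S(S(add(add(SZ, mul(SZ, SSSZ)), add(Z, SZ))))
  →6  S(S(add(S(add(Z, mul(SZ, SSSZ))), add(Z, SZ))))
  →7  S(S(S(add(add(Z, mul(SZ, SSSZ)), add(Z, SZ)))))
  →8  S(S(S(add(mul(SZ, SSSZ), add(Z, SZ)))))
  →9  S(S(S(add(add(SSSZ, mul(Z, SSSZ)), add(Z, SZ)))))
  →10  S(S(S(add(S(add(SSZ, mul(Z, SSSZ))), add(Z, SZ)))))
  →11  S(S(S(S(add(add(SSZ, mul(Z, SSSZ)), add(Z, SZ))))))
  →12  S(S(S(S(add(S(add(SZ, mul(Z, SSSZ))), add(Z, SZ))))))
  →13  S(S(S(S(S(add(add(SZ, mul(Z, SSSZ)), add(Z, SZ)))))))
  →14  S(S(S(S(S(add(S(add(Z, mul(Z, SSSZ))), add(Z, SZ)))))))
  →15  S(S(S(S(S(S(add(add(Z, mul(Z, SSSZ)), add(Z, SZ))))))))
  →16  S(S(S(S(S(S(add(mul(Z, SSSZ), add(Z, SZ))))))))
  →17  S(S(S(S(S(S(add(Z, add(Z, SZ))))))))
  →18  S(S(S(S(S(S(add(Z, SZ)))))))

Answer: NO — after 18 steps the term is S(S(S(S(S(S(add(Z, SZ))))))), not yet normal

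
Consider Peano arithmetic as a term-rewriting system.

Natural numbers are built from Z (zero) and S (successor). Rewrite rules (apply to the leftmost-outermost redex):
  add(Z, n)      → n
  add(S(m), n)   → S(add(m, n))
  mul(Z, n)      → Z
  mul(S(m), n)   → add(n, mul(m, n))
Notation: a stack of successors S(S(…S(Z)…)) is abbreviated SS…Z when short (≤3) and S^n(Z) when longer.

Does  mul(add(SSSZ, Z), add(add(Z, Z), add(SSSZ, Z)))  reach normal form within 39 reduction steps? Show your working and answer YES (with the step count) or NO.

  start: mul(add(SSSZ, Z), add(add(Z, Z), add(SSSZ, Z)))
  →1  mul(S(add(SSZ, Z)), add(add(Z, Z), add(SSSZ, Z)))
  →2  add(add(add(Z, Z), add(SSSZ, Z)), mul(add(SSZ, Z), add(add(Z, Z), add(SSSZ, Z))))
  →3  add(add(Z, add(SSSZ, Z)), mul(add(SSZ, Z), add(add(Z, Z), add(SSSZ, Z))))
  →4  add(add(SSSZ, Z), mul(add(SSZ, Z), add(add(Z, Z), add(SSSZ, Z))))
  →5  add(S(add(SSZ, Z)), mul(add(SSZ, Z), add(add(Z, Z), add(SSSZ, Z))))
  →6  S(add(add(SSZ, Z), mul(add(SSZ, Z), add(add(Z, Z), add(SSSZ, Z)))))
  →7  S(add(S(add(SZ, Z)), mul(add(SSZ, Z), add(add(Z, Z), add(SSSZ, Z)))))
  →8  S(S(add(add(SZ, Z), mul(add(SSZ, Z), add(add(Z, Z), add(SSSZ, Z))))))
  →9  S(S(add(S(add(Z, Z)), mul(add(SSZ, Z), add(add(Z, Z), add(SSSZ, Z))))))
  →10  S(S(S(add(add(Z, Z), mul(add(SSZ, Z), add(add(Z, Z), add(SSSZ, Z)))))))
  →11  S(S(S(add(Z, mul(add(SSZ, Z), add(add(Z, Z), add(SSSZ, Z)))))))
  →12  S(S(S(mul(add(SSZ, Z), add(add(Z, Z), add(SSSZ, Z))))))
  →13  S(S(S(mul(S(add(SZ, Z)), add(add(Z, Z), add(SSSZ, Z))))))
  →14  S(S(S(add(add(add(Z, Z), add(SSSZ, Z)), mul(add(SZ, Z), add(add(Z, Z), add(SSSZ, Z)))))))
  →15  S(S(S(add(add(Z, add(SSSZ, Z)), mul(add(SZ, Z), add(add(Z, Z), add(SSSZ, Z)))))))
  →16  S(S(S(add(add(SSSZ, Z), mul(add(SZ, Z), add(add(Z, Z), add(SSSZ, Z)))))))
  →17  S(S(S(add(S(add(SSZ, Z)), mul(add(SZ, Z), add(add(Z, Z), add(SSSZ, Z)))))))
  →18  S(S(S(S(add(add(SSZ, Z), mul(add(SZ, Z), add(add(Z, Z), add(SSSZ, Z))))))))
  →19  S(S(S(S(add(S(add(SZ, Z)), mul(add(SZ, Z), add(add(Z, Z), add(SSSZ, Z))))))))
  →20  S(S(S(S(S(add(add(SZ, Z), mul(add(SZ, Z), add(add(Z, Z), add(SSSZ, Z)))))))))
  →21  S(S(S(S(S(add(S(add(Z, Z)), mul(add(SZ, Z), add(add(Z, Z), add(SSSZ, Z)))))))))
  →22  S(S(S(S(S(S(add(add(Z, Z), mul(add(SZ, Z), add(add(Z, Z), add(SSSZ, Z))))))))))
  →23  S(S(S(S(S(S(add(Z, mul(add(SZ, Z), add(add(Z, Z), add(SSSZ, Z))))))))))
  →24  S(S(S(S(S(S(mul(add(SZ, Z), add(add(Z, Z), add(SSSZ, Z)))))))))
  →25  S(S(S(S(S(S(mul(S(add(Z, Z)), add(add(Z, Z), add(SSSZ, Z)))))))))
  →26  S(S(S(S(S(S(add(add(add(Z, Z), add(SSSZ, Z)), mul(add(Z, Z), add(add(Z, Z), add(SSSZ, Z))))))))))
  →27  S(S(S(S(S(S(add(add(Z, add(SSSZ, Z)), mul(add(Z, Z), add(add(Z, Z), add(SSSZ, Z))))))))))
  →28  S(S(S(S(S(S(add(add(SSSZ, Z), mul(add(Z, Z), add(add(Z, Z), add(SSSZ, Z))))))))))
  →29  S(S(S(S(S(S(add(S(add(SSZ, Z)), mul(add(Z, Z), add(add(Z, Z), add(SSSZ, Z))))))))))
  →30  S(S(S(S(S(S(S(add(add(SSZ, Z), mul(add(Z, Z), add(add(Z, Z), add(SSSZ, Z)))))))))))
  →31  S(S(S(S(S(S(S(add(S(add(SZ, Z)), mul(add(Z, Z), add(add(Z, Z), add(SSSZ, Z)))))))))))
  →32  S(S(S(S(S(S(S(S(add(add(SZ, Z), mul(add(Z, Z), add(add(Z, Z), add(SSSZ, Z))))))))))))
  →33  S(S(S(S(S(S(S(S(add(S(add(Z, Z)), mul(add(Z, Z), add(add(Z, Z), add(SSSZ, Z))))))))))))
  →34  S(S(S(S(S(S(S(S(S(add(add(Z, Z), mul(add(Z, Z), add(add(Z, Z), add(SSSZ, Z)))))))))))))
  →35  S(S(S(S(S(S(S(S(S(add(Z, mul(add(Z, Z), add(add(Z, Z), add(SSSZ, Z)))))))))))))
  →36  S(S(S(S(S(S(S(S(S(mul(add(Z, Z), add(add(Z, Z), add(SSSZ, Z))))))))))))
  →37  S(S(S(S(S(S(S(S(S(mul(Z, add(add(Z, Z), add(SSSZ, Z))))))))))))
  →38  S^9(Z)

Answer: YES — reaches normal form S^9(Z) in 38 ≤ 39 steps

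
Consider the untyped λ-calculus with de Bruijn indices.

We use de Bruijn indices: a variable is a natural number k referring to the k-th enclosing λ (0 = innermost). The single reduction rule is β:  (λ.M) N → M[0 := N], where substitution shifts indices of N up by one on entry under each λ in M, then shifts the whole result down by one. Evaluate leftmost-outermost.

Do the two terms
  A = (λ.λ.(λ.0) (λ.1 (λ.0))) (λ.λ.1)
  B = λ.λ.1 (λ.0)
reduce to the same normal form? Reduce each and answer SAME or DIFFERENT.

Term A:
  start: (λ.λ.(λ.0) (λ.1 (λ.0))) (λ.λ.1)
  step 1: λ.(λ.0) (λ.1 (λ.0))
  step 2: λ.λ.1 (λ.0)

Term B:
  start: λ.λ.1 (λ.0)

Answer: SAME — A ⇓ λ.λ.1 (λ.0), B ⇓ λ.λ.1 (λ.0)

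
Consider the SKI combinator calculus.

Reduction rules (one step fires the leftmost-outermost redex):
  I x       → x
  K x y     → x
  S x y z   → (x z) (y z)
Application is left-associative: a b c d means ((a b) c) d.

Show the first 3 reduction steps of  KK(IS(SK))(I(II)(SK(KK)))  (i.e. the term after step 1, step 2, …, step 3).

Answer: after 3 steps: K(I(SK(KK)))

Derivation:
  start: KK(IS(SK))(I(II)(SK(KK)))
  [1] K(I(II)(SK(KK)))
  [2] K(II(SK(KK)))
  [3] K(I(SK(KK)))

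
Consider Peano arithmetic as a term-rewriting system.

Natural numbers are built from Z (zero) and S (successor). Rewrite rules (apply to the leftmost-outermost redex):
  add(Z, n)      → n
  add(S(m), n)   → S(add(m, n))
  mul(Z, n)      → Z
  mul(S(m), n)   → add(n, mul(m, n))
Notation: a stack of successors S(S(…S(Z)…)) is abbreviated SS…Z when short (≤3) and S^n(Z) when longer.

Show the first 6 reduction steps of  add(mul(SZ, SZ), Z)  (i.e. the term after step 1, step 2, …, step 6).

Answer: after 6 steps: SZ

Derivation:
  start: add(mul(SZ, SZ), Z)
  step 1: add(add(SZ, mul(Z, SZ)), Z)
  step 2: add(S(add(Z, mul(Z, SZ))), Z)
  step 3: S(add(add(Z, mul(Z, SZ)), Z))
  step 4: S(add(mul(Z, SZ), Z))
  step 5: S(add(Z, Z))
  step 6: SZ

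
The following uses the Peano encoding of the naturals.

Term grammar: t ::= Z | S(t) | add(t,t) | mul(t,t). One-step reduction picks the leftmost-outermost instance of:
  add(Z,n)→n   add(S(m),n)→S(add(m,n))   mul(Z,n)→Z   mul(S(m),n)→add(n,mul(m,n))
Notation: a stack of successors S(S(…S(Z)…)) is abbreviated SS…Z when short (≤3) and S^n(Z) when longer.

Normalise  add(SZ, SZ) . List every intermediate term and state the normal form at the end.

  start: add(SZ, SZ)
  [1] S(add(Z, SZ))
  [2] SSZ

Answer: normal form = SSZ  (in 2 steps)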